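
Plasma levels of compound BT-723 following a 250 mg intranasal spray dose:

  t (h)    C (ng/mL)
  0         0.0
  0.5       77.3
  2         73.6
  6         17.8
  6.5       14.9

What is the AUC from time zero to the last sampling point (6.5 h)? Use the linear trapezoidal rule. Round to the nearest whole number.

AUC = 323 ng/mL·h

Trapezoidal AUC_0→6.5:
  [0→0.5]: (0.0+77.3)/2 × 0.5 = 19.325
  [0.5→2]: (77.3+73.6)/2 × 1.5 = 113.175
  [2→6]: (73.6+17.8)/2 × 4 = 182.8
  [6→6.5]: (17.8+14.9)/2 × 0.5 = 8.175
  Sum = 323.475 ng/mL·h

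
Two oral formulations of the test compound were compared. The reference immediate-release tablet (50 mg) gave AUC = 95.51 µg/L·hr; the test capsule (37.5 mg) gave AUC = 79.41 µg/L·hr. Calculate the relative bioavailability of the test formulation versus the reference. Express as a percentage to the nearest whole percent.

F_rel = (AUC_test/D_test) / (AUC_ref/D_ref)
      = (79.41/37.5) / (95.51/50)
      = 2.1176 / 1.9102 = 1.1086 = 110.86%

F_rel = 111%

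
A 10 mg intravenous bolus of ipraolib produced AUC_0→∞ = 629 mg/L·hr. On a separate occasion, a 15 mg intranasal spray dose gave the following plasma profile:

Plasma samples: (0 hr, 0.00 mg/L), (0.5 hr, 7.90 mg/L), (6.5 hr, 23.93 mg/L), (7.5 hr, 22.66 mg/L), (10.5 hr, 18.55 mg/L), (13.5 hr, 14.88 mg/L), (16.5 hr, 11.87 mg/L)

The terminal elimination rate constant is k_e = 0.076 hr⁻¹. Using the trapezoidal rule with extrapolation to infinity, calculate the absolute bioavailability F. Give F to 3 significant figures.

Trapezoidal AUC_0→16.5 (intranasal spray):
  [0→0.5]: (0.00+7.90)/2 × 0.5 = 1.975
  [0.5→6.5]: (7.90+23.93)/2 × 6 = 95.49
  [6.5→7.5]: (23.93+22.66)/2 × 1 = 23.295
  [7.5→10.5]: (22.66+18.55)/2 × 3 = 61.815
  [10.5→13.5]: (18.55+14.88)/2 × 3 = 50.145
  [13.5→16.5]: (14.88+11.87)/2 × 3 = 40.125
  Sum = 272.845 mg/L·hr
Tail: C_last/k_e = 11.87/0.076 = 156.184
AUC_0→∞ (intranasal spray) = 272.845 + 156.184 = 429.029 mg/L·hr
F = (AUC_ev/D_ev)/(AUC_iv/D_iv) = (429.029/15)/(629/10) = 28.6019/62.9 = 0.4547

F = 0.455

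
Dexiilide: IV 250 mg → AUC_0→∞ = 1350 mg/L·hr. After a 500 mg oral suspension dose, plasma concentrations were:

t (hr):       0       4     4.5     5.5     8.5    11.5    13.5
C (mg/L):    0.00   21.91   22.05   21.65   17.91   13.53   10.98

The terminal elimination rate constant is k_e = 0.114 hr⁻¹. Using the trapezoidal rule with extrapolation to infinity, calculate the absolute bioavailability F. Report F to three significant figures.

Trapezoidal AUC_0→13.5 (oral suspension):
  [0→4]: (0.00+21.91)/2 × 4 = 43.82
  [4→4.5]: (21.91+22.05)/2 × 0.5 = 10.99
  [4.5→5.5]: (22.05+21.65)/2 × 1 = 21.85
  [5.5→8.5]: (21.65+17.91)/2 × 3 = 59.34
  [8.5→11.5]: (17.91+13.53)/2 × 3 = 47.16
  [11.5→13.5]: (13.53+10.98)/2 × 2 = 24.51
  Sum = 207.67 mg/L·hr
Tail: C_last/k_e = 10.98/0.114 = 96.316
AUC_0→∞ (oral suspension) = 207.67 + 96.316 = 303.986 mg/L·hr
F = (AUC_ev/D_ev)/(AUC_iv/D_iv) = (303.986/500)/(1350/250) = 0.607972/5.4 = 0.1126

F = 0.113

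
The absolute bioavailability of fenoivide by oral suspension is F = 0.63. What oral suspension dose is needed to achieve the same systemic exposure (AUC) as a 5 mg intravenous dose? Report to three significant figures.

D_oral = 7.94 mg

For equal systemic exposure: F × D_ev = D_iv
D_ev = D_iv / F = 5 / 0.63 = 7.93651 mg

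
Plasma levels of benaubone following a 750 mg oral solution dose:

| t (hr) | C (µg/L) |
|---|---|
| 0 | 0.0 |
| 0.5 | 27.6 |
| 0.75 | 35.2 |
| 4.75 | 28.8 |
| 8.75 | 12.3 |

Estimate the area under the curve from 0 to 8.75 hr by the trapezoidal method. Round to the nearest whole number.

Trapezoidal AUC_0→8.75:
  [0→0.5]: (0.0+27.6)/2 × 0.5 = 6.9
  [0.5→0.75]: (27.6+35.2)/2 × 0.25 = 7.85
  [0.75→4.75]: (35.2+28.8)/2 × 4 = 128.0
  [4.75→8.75]: (28.8+12.3)/2 × 4 = 82.2
  Sum = 224.95 µg/L·hr

AUC = 225 µg/L·hr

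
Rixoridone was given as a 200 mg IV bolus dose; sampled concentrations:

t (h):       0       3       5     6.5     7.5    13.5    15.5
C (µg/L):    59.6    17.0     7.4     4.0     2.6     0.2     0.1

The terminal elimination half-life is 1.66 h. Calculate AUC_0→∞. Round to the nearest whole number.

Trapezoidal AUC_0→15.5:
  [0→3]: (59.6+17.0)/2 × 3 = 114.9
  [3→5]: (17.0+7.4)/2 × 2 = 24.4
  [5→6.5]: (7.4+4.0)/2 × 1.5 = 8.55
  [6.5→7.5]: (4.0+2.6)/2 × 1 = 3.3
  [7.5→13.5]: (2.6+0.2)/2 × 6 = 8.4
  [13.5→15.5]: (0.2+0.1)/2 × 2 = 0.3
  Sum = 159.85 µg/L·h
k_e = ln2 / t½ = 0.693147 / 1.66 = 0.4176 h^-1
Extrapolated tail: C_last / k_e = 0.1 / 0.4176 = 0.239
AUC_0→∞ = 159.85 + 0.239 = 160.089 µg/L·h

AUC = 160 µg/L·h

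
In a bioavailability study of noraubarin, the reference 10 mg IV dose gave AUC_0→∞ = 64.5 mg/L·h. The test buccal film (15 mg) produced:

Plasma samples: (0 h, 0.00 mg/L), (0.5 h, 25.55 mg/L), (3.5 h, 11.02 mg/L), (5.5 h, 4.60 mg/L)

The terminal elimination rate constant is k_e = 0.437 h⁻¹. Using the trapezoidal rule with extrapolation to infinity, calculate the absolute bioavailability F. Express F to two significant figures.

F = 0.90

Trapezoidal AUC_0→5.5 (buccal film):
  [0→0.5]: (0.00+25.55)/2 × 0.5 = 6.3875
  [0.5→3.5]: (25.55+11.02)/2 × 3 = 54.855
  [3.5→5.5]: (11.02+4.60)/2 × 2 = 15.62
  Sum = 76.8625 mg/L·h
Tail: C_last/k_e = 4.60/0.437 = 10.526
AUC_0→∞ (buccal film) = 76.8625 + 10.526 = 87.3885 mg/L·h
F = (AUC_ev/D_ev)/(AUC_iv/D_iv) = (87.3885/15)/(64.5/10) = 5.8259/6.45 = 0.9032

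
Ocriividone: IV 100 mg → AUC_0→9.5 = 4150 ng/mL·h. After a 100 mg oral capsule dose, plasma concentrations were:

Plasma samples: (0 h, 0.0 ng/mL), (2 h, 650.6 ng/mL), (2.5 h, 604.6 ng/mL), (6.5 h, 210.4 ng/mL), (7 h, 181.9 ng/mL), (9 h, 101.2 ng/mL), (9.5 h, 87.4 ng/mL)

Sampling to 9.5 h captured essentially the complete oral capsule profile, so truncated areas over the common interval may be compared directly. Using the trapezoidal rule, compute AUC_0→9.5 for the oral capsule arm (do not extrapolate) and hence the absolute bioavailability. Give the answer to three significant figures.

Trapezoidal AUC_0→9.5 (oral capsule):
  [0→2]: (0.0+650.6)/2 × 2 = 650.6
  [2→2.5]: (650.6+604.6)/2 × 0.5 = 313.8
  [2.5→6.5]: (604.6+210.4)/2 × 4 = 1630.0
  [6.5→7]: (210.4+181.9)/2 × 0.5 = 98.075
  [7→9]: (181.9+101.2)/2 × 2 = 283.1
  [9→9.5]: (101.2+87.4)/2 × 0.5 = 47.15
  Sum = 3022.725 ng/mL·h
F = (AUC_ev/D_ev)/(AUC_iv/D_iv) = (3022.725/100)/(4150/100) = 30.22725/41.5 = 0.7284

F = 0.728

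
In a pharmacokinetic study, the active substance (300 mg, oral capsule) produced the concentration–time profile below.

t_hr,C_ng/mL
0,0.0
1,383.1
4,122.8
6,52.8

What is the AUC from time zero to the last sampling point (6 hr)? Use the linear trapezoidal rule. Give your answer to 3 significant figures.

Trapezoidal AUC_0→6:
  [0→1]: (0.0+383.1)/2 × 1 = 191.55
  [1→4]: (383.1+122.8)/2 × 3 = 758.85
  [4→6]: (122.8+52.8)/2 × 2 = 175.6
  Sum = 1126.0 ng/mL·hr

AUC = 1130 ng/mL·hr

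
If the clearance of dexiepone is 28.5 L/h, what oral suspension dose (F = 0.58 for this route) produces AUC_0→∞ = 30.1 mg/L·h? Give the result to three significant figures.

Dose = 1480 mg

Dose = CL × AUC_0→∞ / F
     = 28.5 × 30.1 / 0.58 = 1479.05 mg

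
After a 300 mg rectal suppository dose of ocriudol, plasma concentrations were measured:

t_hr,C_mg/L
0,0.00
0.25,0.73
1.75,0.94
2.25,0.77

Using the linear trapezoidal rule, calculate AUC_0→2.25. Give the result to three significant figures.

Trapezoidal AUC_0→2.25:
  [0→0.25]: (0.00+0.73)/2 × 0.25 = 0.09125
  [0.25→1.75]: (0.73+0.94)/2 × 1.5 = 1.2525
  [1.75→2.25]: (0.94+0.77)/2 × 0.5 = 0.4275
  Sum = 1.77125 mg/L·hr

AUC = 1.77 mg/L·hr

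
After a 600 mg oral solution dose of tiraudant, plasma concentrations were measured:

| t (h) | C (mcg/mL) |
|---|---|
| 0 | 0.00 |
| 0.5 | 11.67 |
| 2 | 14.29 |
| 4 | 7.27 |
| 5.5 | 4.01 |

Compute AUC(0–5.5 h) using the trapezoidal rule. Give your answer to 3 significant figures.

AUC = 52.4 mcg/mL·h

Trapezoidal AUC_0→5.5:
  [0→0.5]: (0.00+11.67)/2 × 0.5 = 2.9175
  [0.5→2]: (11.67+14.29)/2 × 1.5 = 19.47
  [2→4]: (14.29+7.27)/2 × 2 = 21.56
  [4→5.5]: (7.27+4.01)/2 × 1.5 = 8.46
  Sum = 52.4075 mcg/mL·h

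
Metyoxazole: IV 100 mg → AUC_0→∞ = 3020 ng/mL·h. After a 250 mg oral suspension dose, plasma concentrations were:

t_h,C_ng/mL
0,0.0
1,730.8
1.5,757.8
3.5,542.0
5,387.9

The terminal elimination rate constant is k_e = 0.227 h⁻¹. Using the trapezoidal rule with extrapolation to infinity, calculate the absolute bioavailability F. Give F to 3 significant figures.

F = 0.589

Trapezoidal AUC_0→5 (oral suspension):
  [0→1]: (0.0+730.8)/2 × 1 = 365.4
  [1→1.5]: (730.8+757.8)/2 × 0.5 = 372.15
  [1.5→3.5]: (757.8+542.0)/2 × 2 = 1299.8
  [3.5→5]: (542.0+387.9)/2 × 1.5 = 697.425
  Sum = 2734.775 ng/mL·h
Tail: C_last/k_e = 387.9/0.227 = 1708.811
AUC_0→∞ (oral suspension) = 2734.775 + 1708.811 = 4443.586 ng/mL·h
F = (AUC_ev/D_ev)/(AUC_iv/D_iv) = (4443.586/250)/(3020/100) = 17.774344/30.2 = 0.5886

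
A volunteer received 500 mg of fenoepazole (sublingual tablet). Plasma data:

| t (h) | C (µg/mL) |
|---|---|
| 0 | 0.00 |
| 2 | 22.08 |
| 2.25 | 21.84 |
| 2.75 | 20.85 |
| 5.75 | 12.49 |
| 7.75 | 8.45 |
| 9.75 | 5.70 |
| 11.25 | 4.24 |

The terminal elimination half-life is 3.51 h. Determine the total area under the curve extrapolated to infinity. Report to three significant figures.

AUC = 152 µg/mL·h

Trapezoidal AUC_0→11.25:
  [0→2]: (0.00+22.08)/2 × 2 = 22.08
  [2→2.25]: (22.08+21.84)/2 × 0.25 = 5.49
  [2.25→2.75]: (21.84+20.85)/2 × 0.5 = 10.6725
  [2.75→5.75]: (20.85+12.49)/2 × 3 = 50.01
  [5.75→7.75]: (12.49+8.45)/2 × 2 = 20.94
  [7.75→9.75]: (8.45+5.70)/2 × 2 = 14.15
  [9.75→11.25]: (5.70+4.24)/2 × 1.5 = 7.455
  Sum = 130.7975 µg/mL·h
k_e = ln2 / t½ = 0.693147 / 3.51 = 0.1975 h^-1
Extrapolated tail: C_last / k_e = 4.24 / 0.1975 = 21.468
AUC_0→∞ = 130.7975 + 21.468 = 152.2655 µg/mL·h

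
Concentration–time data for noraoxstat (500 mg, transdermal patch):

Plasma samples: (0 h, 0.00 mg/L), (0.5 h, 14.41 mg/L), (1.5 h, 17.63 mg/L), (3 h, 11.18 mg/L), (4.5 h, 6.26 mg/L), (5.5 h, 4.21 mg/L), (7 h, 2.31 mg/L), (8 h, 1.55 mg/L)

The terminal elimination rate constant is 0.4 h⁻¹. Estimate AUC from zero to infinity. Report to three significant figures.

Trapezoidal AUC_0→8:
  [0→0.5]: (0.00+14.41)/2 × 0.5 = 3.6025
  [0.5→1.5]: (14.41+17.63)/2 × 1 = 16.02
  [1.5→3]: (17.63+11.18)/2 × 1.5 = 21.6075
  [3→4.5]: (11.18+6.26)/2 × 1.5 = 13.08
  [4.5→5.5]: (6.26+4.21)/2 × 1 = 5.235
  [5.5→7]: (4.21+2.31)/2 × 1.5 = 4.89
  [7→8]: (2.31+1.55)/2 × 1 = 1.93
  Sum = 66.365 mg/L·h
Extrapolated tail: C_last / k_e = 1.55 / 0.4 = 3.875
AUC_0→∞ = 66.365 + 3.875 = 70.24 mg/L·h

AUC = 70.2 mg/L·h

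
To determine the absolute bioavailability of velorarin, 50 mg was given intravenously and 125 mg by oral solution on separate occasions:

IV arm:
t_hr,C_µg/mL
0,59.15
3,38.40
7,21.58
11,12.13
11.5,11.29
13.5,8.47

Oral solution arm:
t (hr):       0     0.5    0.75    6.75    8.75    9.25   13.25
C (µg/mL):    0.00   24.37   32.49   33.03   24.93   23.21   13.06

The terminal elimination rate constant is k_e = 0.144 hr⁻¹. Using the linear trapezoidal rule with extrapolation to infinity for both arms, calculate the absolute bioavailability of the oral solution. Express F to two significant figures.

F = 0.42

Trapezoidal AUC_0→13.5 (IV):
  [0→3]: (59.15+38.40)/2 × 3 = 146.325
  [3→7]: (38.40+21.58)/2 × 4 = 119.96
  [7→11]: (21.58+12.13)/2 × 4 = 67.42
  [11→11.5]: (12.13+11.29)/2 × 0.5 = 5.855
  [11.5→13.5]: (11.29+8.47)/2 × 2 = 19.76
  Sum = 359.32 µg/mL·hr
IV tail: 8.47/0.144 = 58.819; AUC_iv,0→∞ = 359.32 + 58.819 = 418.139 µg/mL·hr
Trapezoidal AUC_0→13.25 (oral solution):
  [0→0.5]: (0.00+24.37)/2 × 0.5 = 6.0925
  [0.5→0.75]: (24.37+32.49)/2 × 0.25 = 7.1075
  [0.75→6.75]: (32.49+33.03)/2 × 6 = 196.56
  [6.75→8.75]: (33.03+24.93)/2 × 2 = 57.96
  [8.75→9.25]: (24.93+23.21)/2 × 0.5 = 12.035
  [9.25→13.25]: (23.21+13.06)/2 × 4 = 72.54
  Sum = 352.295 µg/mL·hr
oral solution tail: 13.06/0.144 = 90.694; AUC_ev,0→∞ = 352.295 + 90.694 = 442.989 µg/mL·hr
F = (AUC_ev/D_ev)/(AUC_iv/D_iv) = (442.989/125)/(418.139/50) = 3.543912/8.36278 = 0.4238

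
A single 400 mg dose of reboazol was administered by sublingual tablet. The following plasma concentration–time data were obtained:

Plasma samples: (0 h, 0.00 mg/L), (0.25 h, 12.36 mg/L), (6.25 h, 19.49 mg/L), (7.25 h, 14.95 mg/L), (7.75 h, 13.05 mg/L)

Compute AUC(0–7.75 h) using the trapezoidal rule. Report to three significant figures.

Trapezoidal AUC_0→7.75:
  [0→0.25]: (0.00+12.36)/2 × 0.25 = 1.545
  [0.25→6.25]: (12.36+19.49)/2 × 6 = 95.55
  [6.25→7.25]: (19.49+14.95)/2 × 1 = 17.22
  [7.25→7.75]: (14.95+13.05)/2 × 0.5 = 7.0
  Sum = 121.315 mg/L·h

AUC = 121 mg/L·h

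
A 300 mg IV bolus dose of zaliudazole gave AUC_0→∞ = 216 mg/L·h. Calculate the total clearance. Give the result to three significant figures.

CL = 1.39 L/h

CL = Dose_iv / AUC_0→∞
   = 300 / 216 = 1.38889 L/h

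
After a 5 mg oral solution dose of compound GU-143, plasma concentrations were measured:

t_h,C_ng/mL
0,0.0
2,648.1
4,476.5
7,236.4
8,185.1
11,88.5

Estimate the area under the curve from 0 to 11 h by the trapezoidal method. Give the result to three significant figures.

Trapezoidal AUC_0→11:
  [0→2]: (0.0+648.1)/2 × 2 = 648.1
  [2→4]: (648.1+476.5)/2 × 2 = 1124.6
  [4→7]: (476.5+236.4)/2 × 3 = 1069.35
  [7→8]: (236.4+185.1)/2 × 1 = 210.75
  [8→11]: (185.1+88.5)/2 × 3 = 410.4
  Sum = 3463.2 ng/mL·h

AUC = 3460 ng/mL·h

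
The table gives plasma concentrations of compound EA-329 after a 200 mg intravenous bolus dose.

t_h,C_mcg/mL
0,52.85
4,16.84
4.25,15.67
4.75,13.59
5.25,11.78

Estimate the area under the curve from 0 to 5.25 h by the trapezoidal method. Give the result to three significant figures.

AUC = 157 mcg/mL·h

Trapezoidal AUC_0→5.25:
  [0→4]: (52.85+16.84)/2 × 4 = 139.38
  [4→4.25]: (16.84+15.67)/2 × 0.25 = 4.06375
  [4.25→4.75]: (15.67+13.59)/2 × 0.5 = 7.315
  [4.75→5.25]: (13.59+11.78)/2 × 0.5 = 6.3425
  Sum = 157.10125 mcg/mL·h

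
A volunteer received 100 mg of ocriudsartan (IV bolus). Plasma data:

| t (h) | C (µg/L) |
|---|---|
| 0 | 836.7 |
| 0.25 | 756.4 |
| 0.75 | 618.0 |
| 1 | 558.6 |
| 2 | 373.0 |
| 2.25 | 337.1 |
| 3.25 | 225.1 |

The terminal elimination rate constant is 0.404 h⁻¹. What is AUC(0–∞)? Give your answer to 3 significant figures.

Trapezoidal AUC_0→3.25:
  [0→0.25]: (836.7+756.4)/2 × 0.25 = 199.1375
  [0.25→0.75]: (756.4+618.0)/2 × 0.5 = 343.6
  [0.75→1]: (618.0+558.6)/2 × 0.25 = 147.075
  [1→2]: (558.6+373.0)/2 × 1 = 465.8
  [2→2.25]: (373.0+337.1)/2 × 0.25 = 88.7625
  [2.25→3.25]: (337.1+225.1)/2 × 1 = 281.1
  Sum = 1525.475 µg/L·h
Extrapolated tail: C_last / k_e = 225.1 / 0.404 = 557.178
AUC_0→∞ = 1525.475 + 557.178 = 2082.653 µg/L·h

AUC = 2080 µg/L·h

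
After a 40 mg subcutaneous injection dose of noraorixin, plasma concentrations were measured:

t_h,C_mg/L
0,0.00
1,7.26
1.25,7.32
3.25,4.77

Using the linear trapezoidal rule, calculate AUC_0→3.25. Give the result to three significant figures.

AUC = 17.5 mg/L·h

Trapezoidal AUC_0→3.25:
  [0→1]: (0.00+7.26)/2 × 1 = 3.63
  [1→1.25]: (7.26+7.32)/2 × 0.25 = 1.8225
  [1.25→3.25]: (7.32+4.77)/2 × 2 = 12.09
  Sum = 17.5425 mg/L·h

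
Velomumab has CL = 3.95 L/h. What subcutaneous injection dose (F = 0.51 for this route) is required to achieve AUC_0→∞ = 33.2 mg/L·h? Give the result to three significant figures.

Dose = CL × AUC_0→∞ / F
     = 3.95 × 33.2 / 0.51 = 257.137 mg

Dose = 257 mg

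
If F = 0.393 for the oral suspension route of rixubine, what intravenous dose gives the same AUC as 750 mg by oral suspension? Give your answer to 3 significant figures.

Systemic exposure from an extravascular dose = F × D_ev, so the equivalent IV dose is F × D_ev.
D_iv = F × D_ev = 0.393 × 750 = 294.75 mg

D_iv = 295 mg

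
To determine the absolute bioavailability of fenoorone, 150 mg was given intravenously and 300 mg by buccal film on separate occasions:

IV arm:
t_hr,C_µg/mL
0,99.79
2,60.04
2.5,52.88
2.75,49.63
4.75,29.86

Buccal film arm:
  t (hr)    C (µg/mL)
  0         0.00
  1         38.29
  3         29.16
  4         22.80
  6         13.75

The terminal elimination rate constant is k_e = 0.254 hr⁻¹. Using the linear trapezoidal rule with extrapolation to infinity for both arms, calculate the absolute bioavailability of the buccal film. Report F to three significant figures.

Trapezoidal AUC_0→4.75 (IV):
  [0→2]: (99.79+60.04)/2 × 2 = 159.83
  [2→2.5]: (60.04+52.88)/2 × 0.5 = 28.23
  [2.5→2.75]: (52.88+49.63)/2 × 0.25 = 12.81375
  [2.75→4.75]: (49.63+29.86)/2 × 2 = 79.49
  Sum = 280.36375 µg/mL·hr
IV tail: 29.86/0.254 = 117.559; AUC_iv,0→∞ = 280.36375 + 117.559 = 397.92275 µg/mL·hr
Trapezoidal AUC_0→6 (buccal film):
  [0→1]: (0.00+38.29)/2 × 1 = 19.145
  [1→3]: (38.29+29.16)/2 × 2 = 67.45
  [3→4]: (29.16+22.80)/2 × 1 = 25.98
  [4→6]: (22.80+13.75)/2 × 2 = 36.55
  Sum = 149.125 µg/mL·hr
buccal film tail: 13.75/0.254 = 54.134; AUC_ev,0→∞ = 149.125 + 54.134 = 203.259 µg/mL·hr
F = (AUC_ev/D_ev)/(AUC_iv/D_iv) = (203.259/300)/(397.92275/150) = 0.67753/2.65282 = 0.2554

F = 0.255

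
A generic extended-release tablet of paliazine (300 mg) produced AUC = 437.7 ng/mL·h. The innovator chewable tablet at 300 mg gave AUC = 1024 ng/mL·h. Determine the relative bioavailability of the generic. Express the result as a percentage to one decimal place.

F_rel = 42.7%

F_rel = (AUC_test/D_test) / (AUC_ref/D_ref)
      = (437.7/300) / (1024/300)
      = 1.459 / 3.41333 = 0.4274 = 42.74%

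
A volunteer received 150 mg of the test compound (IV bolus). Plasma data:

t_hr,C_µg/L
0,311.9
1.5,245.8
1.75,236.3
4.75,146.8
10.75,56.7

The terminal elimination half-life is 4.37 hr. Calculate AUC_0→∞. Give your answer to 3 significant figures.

Trapezoidal AUC_0→10.75:
  [0→1.5]: (311.9+245.8)/2 × 1.5 = 418.275
  [1.5→1.75]: (245.8+236.3)/2 × 0.25 = 60.2625
  [1.75→4.75]: (236.3+146.8)/2 × 3 = 574.65
  [4.75→10.75]: (146.8+56.7)/2 × 6 = 610.5
  Sum = 1663.6875 µg/L·hr
k_e = ln2 / t½ = 0.693147 / 4.37 = 0.1586 hr^-1
Extrapolated tail: C_last / k_e = 56.7 / 0.1586 = 357.503
AUC_0→∞ = 1663.6875 + 357.503 = 2021.1905 µg/L·hr

AUC = 2020 µg/L·hr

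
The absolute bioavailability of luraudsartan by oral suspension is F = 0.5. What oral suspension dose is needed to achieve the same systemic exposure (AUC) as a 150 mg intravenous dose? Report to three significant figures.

For equal systemic exposure: F × D_ev = D_iv
D_ev = D_iv / F = 150 / 0.5 = 300 mg

D_oral = 300 mg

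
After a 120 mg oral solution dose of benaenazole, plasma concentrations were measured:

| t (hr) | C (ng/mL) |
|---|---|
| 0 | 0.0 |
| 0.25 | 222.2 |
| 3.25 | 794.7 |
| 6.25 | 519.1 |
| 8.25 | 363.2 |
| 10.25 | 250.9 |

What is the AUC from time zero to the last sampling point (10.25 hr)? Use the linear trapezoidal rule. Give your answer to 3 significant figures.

AUC = 5020 ng/mL·hr

Trapezoidal AUC_0→10.25:
  [0→0.25]: (0.0+222.2)/2 × 0.25 = 27.775
  [0.25→3.25]: (222.2+794.7)/2 × 3 = 1525.35
  [3.25→6.25]: (794.7+519.1)/2 × 3 = 1970.7
  [6.25→8.25]: (519.1+363.2)/2 × 2 = 882.3
  [8.25→10.25]: (363.2+250.9)/2 × 2 = 614.1
  Sum = 5020.225 ng/mL·hr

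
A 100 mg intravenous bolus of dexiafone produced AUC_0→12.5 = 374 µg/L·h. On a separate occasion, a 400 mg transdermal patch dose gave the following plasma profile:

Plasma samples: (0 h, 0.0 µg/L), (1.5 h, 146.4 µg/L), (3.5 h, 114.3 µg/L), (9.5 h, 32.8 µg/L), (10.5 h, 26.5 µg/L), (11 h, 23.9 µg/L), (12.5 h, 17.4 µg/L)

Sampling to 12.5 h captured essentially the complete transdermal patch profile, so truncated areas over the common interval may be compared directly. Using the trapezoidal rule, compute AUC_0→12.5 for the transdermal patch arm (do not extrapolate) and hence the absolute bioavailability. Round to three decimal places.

Trapezoidal AUC_0→12.5 (transdermal patch):
  [0→1.5]: (0.0+146.4)/2 × 1.5 = 109.8
  [1.5→3.5]: (146.4+114.3)/2 × 2 = 260.7
  [3.5→9.5]: (114.3+32.8)/2 × 6 = 441.3
  [9.5→10.5]: (32.8+26.5)/2 × 1 = 29.65
  [10.5→11]: (26.5+23.9)/2 × 0.5 = 12.6
  [11→12.5]: (23.9+17.4)/2 × 1.5 = 30.975
  Sum = 885.025 µg/L·h
F = (AUC_ev/D_ev)/(AUC_iv/D_iv) = (885.025/400)/(374/100) = 2.2125625/3.74 = 0.5916

F = 0.592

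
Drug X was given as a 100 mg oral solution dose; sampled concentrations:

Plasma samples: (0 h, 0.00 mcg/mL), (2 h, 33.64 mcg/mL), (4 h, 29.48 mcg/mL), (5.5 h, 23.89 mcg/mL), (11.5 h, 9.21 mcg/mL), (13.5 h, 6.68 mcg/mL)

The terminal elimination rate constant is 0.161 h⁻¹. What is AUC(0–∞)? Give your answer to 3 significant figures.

Trapezoidal AUC_0→13.5:
  [0→2]: (0.00+33.64)/2 × 2 = 33.64
  [2→4]: (33.64+29.48)/2 × 2 = 63.12
  [4→5.5]: (29.48+23.89)/2 × 1.5 = 40.0275
  [5.5→11.5]: (23.89+9.21)/2 × 6 = 99.3
  [11.5→13.5]: (9.21+6.68)/2 × 2 = 15.89
  Sum = 251.9775 mcg/mL·h
Extrapolated tail: C_last / k_e = 6.68 / 0.161 = 41.491
AUC_0→∞ = 251.9775 + 41.491 = 293.4685 mcg/mL·h

AUC = 293 mcg/mL·h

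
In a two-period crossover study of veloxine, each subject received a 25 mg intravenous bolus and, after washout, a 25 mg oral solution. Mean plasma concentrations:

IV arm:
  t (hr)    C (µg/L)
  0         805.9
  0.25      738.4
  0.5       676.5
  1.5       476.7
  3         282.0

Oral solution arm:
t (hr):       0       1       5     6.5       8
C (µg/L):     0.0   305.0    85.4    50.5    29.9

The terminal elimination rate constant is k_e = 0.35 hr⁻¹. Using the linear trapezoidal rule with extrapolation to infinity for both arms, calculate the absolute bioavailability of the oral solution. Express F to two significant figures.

F = 0.51

Trapezoidal AUC_0→3 (IV):
  [0→0.25]: (805.9+738.4)/2 × 0.25 = 193.0375
  [0.25→0.5]: (738.4+676.5)/2 × 0.25 = 176.8625
  [0.5→1.5]: (676.5+476.7)/2 × 1 = 576.6
  [1.5→3]: (476.7+282.0)/2 × 1.5 = 569.025
  Sum = 1515.525 µg/L·hr
IV tail: 282.0/0.35 = 805.714; AUC_iv,0→∞ = 1515.525 + 805.714 = 2321.239 µg/L·hr
Trapezoidal AUC_0→8 (oral solution):
  [0→1]: (0.0+305.0)/2 × 1 = 152.5
  [1→5]: (305.0+85.4)/2 × 4 = 780.8
  [5→6.5]: (85.4+50.5)/2 × 1.5 = 101.925
  [6.5→8]: (50.5+29.9)/2 × 1.5 = 60.3
  Sum = 1095.525 µg/L·hr
oral solution tail: 29.9/0.35 = 85.429; AUC_ev,0→∞ = 1095.525 + 85.429 = 1180.954 µg/L·hr
F = (AUC_ev/D_ev)/(AUC_iv/D_iv) = (1180.954/25)/(2321.239/25) = 47.23816/92.84956 = 0.5088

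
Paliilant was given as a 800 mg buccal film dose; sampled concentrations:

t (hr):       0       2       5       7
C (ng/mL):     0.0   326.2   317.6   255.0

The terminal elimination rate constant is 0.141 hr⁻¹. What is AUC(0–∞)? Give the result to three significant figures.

AUC = 3670 ng/mL·hr

Trapezoidal AUC_0→7:
  [0→2]: (0.0+326.2)/2 × 2 = 326.2
  [2→5]: (326.2+317.6)/2 × 3 = 965.7
  [5→7]: (317.6+255.0)/2 × 2 = 572.6
  Sum = 1864.5 ng/mL·hr
Extrapolated tail: C_last / k_e = 255.0 / 0.141 = 1808.511
AUC_0→∞ = 1864.5 + 1808.511 = 3673.011 ng/mL·hr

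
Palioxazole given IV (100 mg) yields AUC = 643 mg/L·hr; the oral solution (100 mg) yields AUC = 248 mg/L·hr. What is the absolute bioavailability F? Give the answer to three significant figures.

F = (AUC_ev / D_ev) / (AUC_iv / D_iv)
  = (248/100) / (643/100)
  = 2.48 / 6.43 = 0.3857

F = 0.386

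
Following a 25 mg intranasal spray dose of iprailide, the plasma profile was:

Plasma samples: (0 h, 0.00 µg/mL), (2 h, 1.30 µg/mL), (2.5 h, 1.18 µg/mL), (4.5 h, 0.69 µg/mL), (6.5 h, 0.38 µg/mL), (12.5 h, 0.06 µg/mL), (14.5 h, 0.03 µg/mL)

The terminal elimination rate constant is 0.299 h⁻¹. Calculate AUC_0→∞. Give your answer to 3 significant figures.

AUC = 6.37 µg/mL·h

Trapezoidal AUC_0→14.5:
  [0→2]: (0.00+1.30)/2 × 2 = 1.3
  [2→2.5]: (1.30+1.18)/2 × 0.5 = 0.62
  [2.5→4.5]: (1.18+0.69)/2 × 2 = 1.87
  [4.5→6.5]: (0.69+0.38)/2 × 2 = 1.07
  [6.5→12.5]: (0.38+0.06)/2 × 6 = 1.32
  [12.5→14.5]: (0.06+0.03)/2 × 2 = 0.09
  Sum = 6.27 µg/mL·h
Extrapolated tail: C_last / k_e = 0.03 / 0.299 = 0.100
AUC_0→∞ = 6.27 + 0.100 = 6.37 µg/mL·h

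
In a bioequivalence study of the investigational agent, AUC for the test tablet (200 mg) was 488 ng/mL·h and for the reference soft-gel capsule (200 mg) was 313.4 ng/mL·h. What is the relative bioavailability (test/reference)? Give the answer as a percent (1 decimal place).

F_rel = 155.7%

F_rel = (AUC_test/D_test) / (AUC_ref/D_ref)
      = (488/200) / (313.4/200)
      = 2.44 / 1.567 = 1.5571 = 155.71%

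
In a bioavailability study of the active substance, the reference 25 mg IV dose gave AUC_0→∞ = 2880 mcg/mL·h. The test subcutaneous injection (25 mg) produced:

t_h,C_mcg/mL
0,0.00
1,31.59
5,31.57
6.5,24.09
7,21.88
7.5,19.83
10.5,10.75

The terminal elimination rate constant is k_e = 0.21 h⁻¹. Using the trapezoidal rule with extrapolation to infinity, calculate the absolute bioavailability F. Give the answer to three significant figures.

F = 0.105

Trapezoidal AUC_0→10.5 (subcutaneous injection):
  [0→1]: (0.00+31.59)/2 × 1 = 15.795
  [1→5]: (31.59+31.57)/2 × 4 = 126.32
  [5→6.5]: (31.57+24.09)/2 × 1.5 = 41.745
  [6.5→7]: (24.09+21.88)/2 × 0.5 = 11.4925
  [7→7.5]: (21.88+19.83)/2 × 0.5 = 10.4275
  [7.5→10.5]: (19.83+10.75)/2 × 3 = 45.87
  Sum = 251.65 mcg/mL·h
Tail: C_last/k_e = 10.75/0.21 = 51.190
AUC_0→∞ (subcutaneous injection) = 251.65 + 51.190 = 302.84 mcg/mL·h
F = (AUC_ev/D_ev)/(AUC_iv/D_iv) = (302.84/25)/(2880/25) = 12.1136/115.2 = 0.1052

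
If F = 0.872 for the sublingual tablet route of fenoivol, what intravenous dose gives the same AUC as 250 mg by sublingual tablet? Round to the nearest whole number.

Systemic exposure from an extravascular dose = F × D_ev, so the equivalent IV dose is F × D_ev.
D_iv = F × D_ev = 0.872 × 250 = 218 mg

D_iv = 218 mg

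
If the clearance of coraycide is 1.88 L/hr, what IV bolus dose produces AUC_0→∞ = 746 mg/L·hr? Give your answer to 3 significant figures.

Dose_iv = CL × AUC_0→∞
     = 1.88 × 746 = 1402.48 mg

Dose = 1400 mg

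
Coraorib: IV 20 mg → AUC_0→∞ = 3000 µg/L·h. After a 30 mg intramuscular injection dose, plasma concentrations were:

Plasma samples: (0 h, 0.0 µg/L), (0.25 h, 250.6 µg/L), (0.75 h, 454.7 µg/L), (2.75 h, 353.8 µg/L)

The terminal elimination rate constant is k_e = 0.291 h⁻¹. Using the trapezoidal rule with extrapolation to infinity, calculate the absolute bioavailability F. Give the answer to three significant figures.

F = 0.496

Trapezoidal AUC_0→2.75 (intramuscular injection):
  [0→0.25]: (0.0+250.6)/2 × 0.25 = 31.325
  [0.25→0.75]: (250.6+454.7)/2 × 0.5 = 176.325
  [0.75→2.75]: (454.7+353.8)/2 × 2 = 808.5
  Sum = 1016.15 µg/L·h
Tail: C_last/k_e = 353.8/0.291 = 1215.808
AUC_0→∞ (intramuscular injection) = 1016.15 + 1215.808 = 2231.958 µg/L·h
F = (AUC_ev/D_ev)/(AUC_iv/D_iv) = (2231.958/30)/(3000/20) = 74.3986/150 = 0.4960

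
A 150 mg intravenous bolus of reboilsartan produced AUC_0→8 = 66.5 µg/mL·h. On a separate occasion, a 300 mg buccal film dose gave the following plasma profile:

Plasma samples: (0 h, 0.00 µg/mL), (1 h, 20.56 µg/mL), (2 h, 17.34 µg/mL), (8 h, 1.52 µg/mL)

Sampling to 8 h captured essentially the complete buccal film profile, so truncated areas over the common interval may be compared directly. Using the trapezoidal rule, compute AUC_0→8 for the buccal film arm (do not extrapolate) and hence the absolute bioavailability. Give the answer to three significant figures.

Trapezoidal AUC_0→8 (buccal film):
  [0→1]: (0.00+20.56)/2 × 1 = 10.28
  [1→2]: (20.56+17.34)/2 × 1 = 18.95
  [2→8]: (17.34+1.52)/2 × 6 = 56.58
  Sum = 85.81 µg/mL·h
F = (AUC_ev/D_ev)/(AUC_iv/D_iv) = (85.81/300)/(66.5/150) = 0.286033/0.443333 = 0.6452

F = 0.645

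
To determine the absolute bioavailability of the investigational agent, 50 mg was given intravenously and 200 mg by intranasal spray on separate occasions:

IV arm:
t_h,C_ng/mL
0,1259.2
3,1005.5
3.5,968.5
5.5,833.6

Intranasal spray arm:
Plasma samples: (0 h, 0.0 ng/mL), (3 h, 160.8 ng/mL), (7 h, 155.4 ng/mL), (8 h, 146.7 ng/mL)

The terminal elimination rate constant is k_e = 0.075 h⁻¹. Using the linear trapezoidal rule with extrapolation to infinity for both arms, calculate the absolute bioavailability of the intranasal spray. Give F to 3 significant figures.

Trapezoidal AUC_0→5.5 (IV):
  [0→3]: (1259.2+1005.5)/2 × 3 = 3397.05
  [3→3.5]: (1005.5+968.5)/2 × 0.5 = 493.5
  [3.5→5.5]: (968.5+833.6)/2 × 2 = 1802.1
  Sum = 5692.65 ng/mL·h
IV tail: 833.6/0.075 = 11114.667; AUC_iv,0→∞ = 5692.65 + 11114.667 = 16807.317 ng/mL·h
Trapezoidal AUC_0→8 (intranasal spray):
  [0→3]: (0.0+160.8)/2 × 3 = 241.2
  [3→7]: (160.8+155.4)/2 × 4 = 632.4
  [7→8]: (155.4+146.7)/2 × 1 = 151.05
  Sum = 1024.65 ng/mL·h
intranasal spray tail: 146.7/0.075 = 1956.000; AUC_ev,0→∞ = 1024.65 + 1956.000 = 2980.65 ng/mL·h
F = (AUC_ev/D_ev)/(AUC_iv/D_iv) = (2980.65/200)/(16807.317/50) = 14.90325/336.14634 = 0.0443

F = 0.0443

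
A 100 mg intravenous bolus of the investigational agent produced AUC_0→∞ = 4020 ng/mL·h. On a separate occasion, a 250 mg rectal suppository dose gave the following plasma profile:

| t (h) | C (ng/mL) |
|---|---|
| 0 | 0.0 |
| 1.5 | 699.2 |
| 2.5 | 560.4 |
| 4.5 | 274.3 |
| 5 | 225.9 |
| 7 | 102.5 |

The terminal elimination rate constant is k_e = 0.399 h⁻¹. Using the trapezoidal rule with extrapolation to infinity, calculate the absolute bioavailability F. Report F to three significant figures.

F = 0.269

Trapezoidal AUC_0→7 (rectal suppository):
  [0→1.5]: (0.0+699.2)/2 × 1.5 = 524.4
  [1.5→2.5]: (699.2+560.4)/2 × 1 = 629.8
  [2.5→4.5]: (560.4+274.3)/2 × 2 = 834.7
  [4.5→5]: (274.3+225.9)/2 × 0.5 = 125.05
  [5→7]: (225.9+102.5)/2 × 2 = 328.4
  Sum = 2442.35 ng/mL·h
Tail: C_last/k_e = 102.5/0.399 = 256.892
AUC_0→∞ (rectal suppository) = 2442.35 + 256.892 = 2699.242 ng/mL·h
F = (AUC_ev/D_ev)/(AUC_iv/D_iv) = (2699.242/250)/(4020/100) = 10.796968/40.2 = 0.2686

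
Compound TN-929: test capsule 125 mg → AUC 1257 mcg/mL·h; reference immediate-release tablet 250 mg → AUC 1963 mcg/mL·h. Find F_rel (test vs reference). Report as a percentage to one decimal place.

F_rel = 128.1%

F_rel = (AUC_test/D_test) / (AUC_ref/D_ref)
      = (1257/125) / (1963/250)
      = 10.056 / 7.852 = 1.2807 = 128.07%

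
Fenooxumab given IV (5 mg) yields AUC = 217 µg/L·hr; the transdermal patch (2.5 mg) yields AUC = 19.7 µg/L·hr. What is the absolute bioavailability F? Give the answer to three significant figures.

F = (AUC_ev / D_ev) / (AUC_iv / D_iv)
  = (19.7/2.5) / (217/5)
  = 7.88 / 43.4 = 0.1816

F = 0.182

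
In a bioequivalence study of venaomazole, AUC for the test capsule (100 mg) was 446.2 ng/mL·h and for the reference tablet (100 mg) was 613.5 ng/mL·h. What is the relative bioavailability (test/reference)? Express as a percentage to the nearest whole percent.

F_rel = (AUC_test/D_test) / (AUC_ref/D_ref)
      = (446.2/100) / (613.5/100)
      = 4.462 / 6.135 = 0.7273 = 72.73%

F_rel = 73%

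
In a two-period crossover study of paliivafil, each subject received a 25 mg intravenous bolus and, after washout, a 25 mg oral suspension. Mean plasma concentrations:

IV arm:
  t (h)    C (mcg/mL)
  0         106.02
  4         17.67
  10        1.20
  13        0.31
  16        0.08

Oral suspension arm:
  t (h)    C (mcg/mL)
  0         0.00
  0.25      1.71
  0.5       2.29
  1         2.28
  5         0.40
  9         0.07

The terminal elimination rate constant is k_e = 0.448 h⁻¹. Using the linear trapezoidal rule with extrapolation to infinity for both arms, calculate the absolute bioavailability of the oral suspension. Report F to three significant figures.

F = 0.0271

Trapezoidal AUC_0→16 (IV):
  [0→4]: (106.02+17.67)/2 × 4 = 247.38
  [4→10]: (17.67+1.20)/2 × 6 = 56.61
  [10→13]: (1.20+0.31)/2 × 3 = 2.265
  [13→16]: (0.31+0.08)/2 × 3 = 0.585
  Sum = 306.84 mcg/mL·h
IV tail: 0.08/0.448 = 0.179; AUC_iv,0→∞ = 306.84 + 0.179 = 307.019 mcg/mL·h
Trapezoidal AUC_0→9 (oral suspension):
  [0→0.25]: (0.00+1.71)/2 × 0.25 = 0.21375
  [0.25→0.5]: (1.71+2.29)/2 × 0.25 = 0.5
  [0.5→1]: (2.29+2.28)/2 × 0.5 = 1.1425
  [1→5]: (2.28+0.40)/2 × 4 = 5.36
  [5→9]: (0.40+0.07)/2 × 4 = 0.94
  Sum = 8.15625 mcg/mL·h
oral suspension tail: 0.07/0.448 = 0.156; AUC_ev,0→∞ = 8.15625 + 0.156 = 8.31225 mcg/mL·h
F = (AUC_ev/D_ev)/(AUC_iv/D_iv) = (8.31225/25)/(307.019/25) = 0.33249/12.28076 = 0.0271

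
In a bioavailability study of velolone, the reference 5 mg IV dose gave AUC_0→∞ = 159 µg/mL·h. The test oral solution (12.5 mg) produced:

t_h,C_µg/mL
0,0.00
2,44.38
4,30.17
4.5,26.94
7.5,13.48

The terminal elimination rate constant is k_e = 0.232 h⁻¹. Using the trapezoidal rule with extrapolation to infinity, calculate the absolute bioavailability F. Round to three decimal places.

F = 0.634

Trapezoidal AUC_0→7.5 (oral solution):
  [0→2]: (0.00+44.38)/2 × 2 = 44.38
  [2→4]: (44.38+30.17)/2 × 2 = 74.55
  [4→4.5]: (30.17+26.94)/2 × 0.5 = 14.2775
  [4.5→7.5]: (26.94+13.48)/2 × 3 = 60.63
  Sum = 193.8375 µg/mL·h
Tail: C_last/k_e = 13.48/0.232 = 58.103
AUC_0→∞ (oral solution) = 193.8375 + 58.103 = 251.9405 µg/mL·h
F = (AUC_ev/D_ev)/(AUC_iv/D_iv) = (251.9405/12.5)/(159/5) = 20.15524/31.8 = 0.6338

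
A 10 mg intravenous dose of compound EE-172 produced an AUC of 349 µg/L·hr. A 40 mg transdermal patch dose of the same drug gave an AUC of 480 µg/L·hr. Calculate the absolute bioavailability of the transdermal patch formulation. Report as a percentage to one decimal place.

F = 34.4%

F = (AUC_ev / D_ev) / (AUC_iv / D_iv)
  = (480/40) / (349/10)
  = 12 / 34.9 = 0.3438
  = 34.38%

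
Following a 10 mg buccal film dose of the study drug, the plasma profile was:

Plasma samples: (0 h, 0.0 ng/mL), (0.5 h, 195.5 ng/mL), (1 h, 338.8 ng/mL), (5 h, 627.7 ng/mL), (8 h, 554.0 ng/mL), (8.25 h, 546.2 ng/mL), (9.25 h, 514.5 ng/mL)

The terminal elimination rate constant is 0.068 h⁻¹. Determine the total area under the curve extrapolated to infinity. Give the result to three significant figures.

Trapezoidal AUC_0→9.25:
  [0→0.5]: (0.0+195.5)/2 × 0.5 = 48.875
  [0.5→1]: (195.5+338.8)/2 × 0.5 = 133.575
  [1→5]: (338.8+627.7)/2 × 4 = 1933.0
  [5→8]: (627.7+554.0)/2 × 3 = 1772.55
  [8→8.25]: (554.0+546.2)/2 × 0.25 = 137.525
  [8.25→9.25]: (546.2+514.5)/2 × 1 = 530.35
  Sum = 4555.875 ng/mL·h
Extrapolated tail: C_last / k_e = 514.5 / 0.068 = 7566.176
AUC_0→∞ = 4555.875 + 7566.176 = 12122.051 ng/mL·h

AUC = 12100 ng/mL·h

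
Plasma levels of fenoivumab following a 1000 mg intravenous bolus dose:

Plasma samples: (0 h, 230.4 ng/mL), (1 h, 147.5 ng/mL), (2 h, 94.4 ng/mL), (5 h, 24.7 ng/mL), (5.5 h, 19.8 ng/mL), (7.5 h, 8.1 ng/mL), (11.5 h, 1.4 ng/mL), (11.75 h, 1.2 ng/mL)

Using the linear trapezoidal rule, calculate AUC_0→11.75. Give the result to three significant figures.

AUC = 547 ng/mL·h

Trapezoidal AUC_0→11.75:
  [0→1]: (230.4+147.5)/2 × 1 = 188.95
  [1→2]: (147.5+94.4)/2 × 1 = 120.95
  [2→5]: (94.4+24.7)/2 × 3 = 178.65
  [5→5.5]: (24.7+19.8)/2 × 0.5 = 11.125
  [5.5→7.5]: (19.8+8.1)/2 × 2 = 27.9
  [7.5→11.5]: (8.1+1.4)/2 × 4 = 19.0
  [11.5→11.75]: (1.4+1.2)/2 × 0.25 = 0.325
  Sum = 546.9 ng/mL·h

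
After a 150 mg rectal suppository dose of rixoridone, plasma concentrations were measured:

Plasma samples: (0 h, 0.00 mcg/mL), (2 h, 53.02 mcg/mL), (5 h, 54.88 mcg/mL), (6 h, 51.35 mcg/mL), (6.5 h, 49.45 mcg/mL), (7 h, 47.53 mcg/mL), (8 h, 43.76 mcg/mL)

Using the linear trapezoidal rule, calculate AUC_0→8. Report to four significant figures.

Trapezoidal AUC_0→8:
  [0→2]: (0.00+53.02)/2 × 2 = 53.02
  [2→5]: (53.02+54.88)/2 × 3 = 161.85
  [5→6]: (54.88+51.35)/2 × 1 = 53.115
  [6→6.5]: (51.35+49.45)/2 × 0.5 = 25.2
  [6.5→7]: (49.45+47.53)/2 × 0.5 = 24.245
  [7→8]: (47.53+43.76)/2 × 1 = 45.645
  Sum = 363.075 mcg/mL·h

AUC = 363.1 mcg/mL·h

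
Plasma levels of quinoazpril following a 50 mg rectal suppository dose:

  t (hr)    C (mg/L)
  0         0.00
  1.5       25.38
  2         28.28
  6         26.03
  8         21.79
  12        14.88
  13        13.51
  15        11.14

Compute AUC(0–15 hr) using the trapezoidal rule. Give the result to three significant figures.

Trapezoidal AUC_0→15:
  [0→1.5]: (0.00+25.38)/2 × 1.5 = 19.035
  [1.5→2]: (25.38+28.28)/2 × 0.5 = 13.415
  [2→6]: (28.28+26.03)/2 × 4 = 108.62
  [6→8]: (26.03+21.79)/2 × 2 = 47.82
  [8→12]: (21.79+14.88)/2 × 4 = 73.34
  [12→13]: (14.88+13.51)/2 × 1 = 14.195
  [13→15]: (13.51+11.14)/2 × 2 = 24.65
  Sum = 301.075 mg/L·hr

AUC = 301 mg/L·hr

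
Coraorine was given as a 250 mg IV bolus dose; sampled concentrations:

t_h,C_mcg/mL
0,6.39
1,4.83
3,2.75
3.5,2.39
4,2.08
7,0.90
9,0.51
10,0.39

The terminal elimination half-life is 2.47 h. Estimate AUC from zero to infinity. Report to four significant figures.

Trapezoidal AUC_0→10:
  [0→1]: (6.39+4.83)/2 × 1 = 5.61
  [1→3]: (4.83+2.75)/2 × 2 = 7.58
  [3→3.5]: (2.75+2.39)/2 × 0.5 = 1.285
  [3.5→4]: (2.39+2.08)/2 × 0.5 = 1.1175
  [4→7]: (2.08+0.90)/2 × 3 = 4.47
  [7→9]: (0.90+0.51)/2 × 2 = 1.41
  [9→10]: (0.51+0.39)/2 × 1 = 0.45
  Sum = 21.9225 mcg/mL·h
k_e = ln2 / t½ = 0.693147 / 2.47 = 0.2806 h^-1
Extrapolated tail: C_last / k_e = 0.39 / 0.2806 = 1.390
AUC_0→∞ = 21.9225 + 1.390 = 23.3125 mcg/mL·h

AUC = 23.31 mcg/mL·h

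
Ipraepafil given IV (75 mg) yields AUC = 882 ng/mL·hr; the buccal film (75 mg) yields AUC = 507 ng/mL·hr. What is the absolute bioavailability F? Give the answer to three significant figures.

F = 0.575

F = (AUC_ev / D_ev) / (AUC_iv / D_iv)
  = (507/75) / (882/75)
  = 6.76 / 11.76 = 0.5748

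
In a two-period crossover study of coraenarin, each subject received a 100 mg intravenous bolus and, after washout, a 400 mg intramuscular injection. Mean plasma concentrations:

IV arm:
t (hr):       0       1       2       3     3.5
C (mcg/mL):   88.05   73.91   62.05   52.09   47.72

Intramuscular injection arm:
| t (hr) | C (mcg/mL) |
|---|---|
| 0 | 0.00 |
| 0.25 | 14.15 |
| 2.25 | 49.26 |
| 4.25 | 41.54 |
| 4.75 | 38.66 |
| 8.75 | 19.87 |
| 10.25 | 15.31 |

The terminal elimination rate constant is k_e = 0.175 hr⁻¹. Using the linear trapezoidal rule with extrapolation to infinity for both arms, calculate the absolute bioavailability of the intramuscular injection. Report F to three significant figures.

Trapezoidal AUC_0→3.5 (IV):
  [0→1]: (88.05+73.91)/2 × 1 = 80.98
  [1→2]: (73.91+62.05)/2 × 1 = 67.98
  [2→3]: (62.05+52.09)/2 × 1 = 57.07
  [3→3.5]: (52.09+47.72)/2 × 0.5 = 24.9525
  Sum = 230.9825 mcg/mL·hr
IV tail: 47.72/0.175 = 272.686; AUC_iv,0→∞ = 230.9825 + 272.686 = 503.6685 mcg/mL·hr
Trapezoidal AUC_0→10.25 (intramuscular injection):
  [0→0.25]: (0.00+14.15)/2 × 0.25 = 1.76875
  [0.25→2.25]: (14.15+49.26)/2 × 2 = 63.41
  [2.25→4.25]: (49.26+41.54)/2 × 2 = 90.8
  [4.25→4.75]: (41.54+38.66)/2 × 0.5 = 20.05
  [4.75→8.75]: (38.66+19.87)/2 × 4 = 117.06
  [8.75→10.25]: (19.87+15.31)/2 × 1.5 = 26.385
  Sum = 319.47375 mcg/mL·hr
intramuscular injection tail: 15.31/0.175 = 87.486; AUC_ev,0→∞ = 319.47375 + 87.486 = 406.95975 mcg/mL·hr
F = (AUC_ev/D_ev)/(AUC_iv/D_iv) = (406.95975/400)/(503.6685/100) = 1.0174/5.036685 = 0.2020

F = 0.202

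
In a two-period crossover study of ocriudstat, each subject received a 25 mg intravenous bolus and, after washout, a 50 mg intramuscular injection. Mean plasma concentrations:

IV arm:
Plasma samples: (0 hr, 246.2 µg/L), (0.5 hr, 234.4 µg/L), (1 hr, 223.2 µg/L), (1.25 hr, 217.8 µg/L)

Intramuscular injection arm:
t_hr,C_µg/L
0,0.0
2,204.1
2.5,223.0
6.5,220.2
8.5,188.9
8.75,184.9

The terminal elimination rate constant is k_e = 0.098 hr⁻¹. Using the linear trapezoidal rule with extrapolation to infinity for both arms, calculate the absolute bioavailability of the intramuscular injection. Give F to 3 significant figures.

F = 0.705

Trapezoidal AUC_0→1.25 (IV):
  [0→0.5]: (246.2+234.4)/2 × 0.5 = 120.15
  [0.5→1]: (234.4+223.2)/2 × 0.5 = 114.4
  [1→1.25]: (223.2+217.8)/2 × 0.25 = 55.125
  Sum = 289.675 µg/L·hr
IV tail: 217.8/0.098 = 2222.449; AUC_iv,0→∞ = 289.675 + 2222.449 = 2512.124 µg/L·hr
Trapezoidal AUC_0→8.75 (intramuscular injection):
  [0→2]: (0.0+204.1)/2 × 2 = 204.1
  [2→2.5]: (204.1+223.0)/2 × 0.5 = 106.775
  [2.5→6.5]: (223.0+220.2)/2 × 4 = 886.4
  [6.5→8.5]: (220.2+188.9)/2 × 2 = 409.1
  [8.5→8.75]: (188.9+184.9)/2 × 0.25 = 46.725
  Sum = 1653.1 µg/L·hr
intramuscular injection tail: 184.9/0.098 = 1886.735; AUC_ev,0→∞ = 1653.1 + 1886.735 = 3539.835 µg/L·hr
F = (AUC_ev/D_ev)/(AUC_iv/D_iv) = (3539.835/50)/(2512.124/25) = 70.7967/100.48496 = 0.7046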